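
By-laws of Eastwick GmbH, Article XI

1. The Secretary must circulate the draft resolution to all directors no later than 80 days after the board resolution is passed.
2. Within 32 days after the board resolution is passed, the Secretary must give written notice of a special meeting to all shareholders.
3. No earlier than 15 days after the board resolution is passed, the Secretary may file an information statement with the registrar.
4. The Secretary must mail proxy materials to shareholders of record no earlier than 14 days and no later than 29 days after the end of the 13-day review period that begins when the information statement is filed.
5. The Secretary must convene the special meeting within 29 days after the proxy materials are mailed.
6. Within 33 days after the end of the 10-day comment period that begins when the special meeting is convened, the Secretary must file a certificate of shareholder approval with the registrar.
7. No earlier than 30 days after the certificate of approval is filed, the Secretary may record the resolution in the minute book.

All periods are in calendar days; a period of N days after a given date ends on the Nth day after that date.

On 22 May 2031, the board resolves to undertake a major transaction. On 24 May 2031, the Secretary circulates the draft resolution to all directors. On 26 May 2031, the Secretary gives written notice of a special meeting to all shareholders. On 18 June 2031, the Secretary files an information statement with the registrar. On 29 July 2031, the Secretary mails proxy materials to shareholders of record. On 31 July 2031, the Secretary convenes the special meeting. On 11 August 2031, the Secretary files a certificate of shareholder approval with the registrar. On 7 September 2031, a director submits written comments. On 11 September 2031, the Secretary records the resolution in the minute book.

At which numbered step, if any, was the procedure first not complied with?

None — every step was satisfied

(1) due by 22 May 2031 + 80 days = 10 August 2031; done 24 May 2031 — timely.
(2) due by 22 May 2031 + 32 days = 23 June 2031; 26 May 2031 is within that limit.
(3) permitted from 22 May 2031 + 15 days = 6 June 2031 onward; done 18 June 2031 — permitted.
(4) the permitted window runs from 1 July 2031 + 14 = 15 July 2031 to 1 July 2031 + 29 = 30 July 2031; 29 July 2031 falls inside that range.
(5) due by 29 July 2031 + 29 days = 27 August 2031; done 31 July 2031 — timely.
(6) due by 10 August 2031 + 33 days = 12 September 2031; completed 11 August 2031, before the deadline.
(7) permitted from 11 August 2031 + 30 days = 10 September 2031 onward; done 11 September 2031 — permitted.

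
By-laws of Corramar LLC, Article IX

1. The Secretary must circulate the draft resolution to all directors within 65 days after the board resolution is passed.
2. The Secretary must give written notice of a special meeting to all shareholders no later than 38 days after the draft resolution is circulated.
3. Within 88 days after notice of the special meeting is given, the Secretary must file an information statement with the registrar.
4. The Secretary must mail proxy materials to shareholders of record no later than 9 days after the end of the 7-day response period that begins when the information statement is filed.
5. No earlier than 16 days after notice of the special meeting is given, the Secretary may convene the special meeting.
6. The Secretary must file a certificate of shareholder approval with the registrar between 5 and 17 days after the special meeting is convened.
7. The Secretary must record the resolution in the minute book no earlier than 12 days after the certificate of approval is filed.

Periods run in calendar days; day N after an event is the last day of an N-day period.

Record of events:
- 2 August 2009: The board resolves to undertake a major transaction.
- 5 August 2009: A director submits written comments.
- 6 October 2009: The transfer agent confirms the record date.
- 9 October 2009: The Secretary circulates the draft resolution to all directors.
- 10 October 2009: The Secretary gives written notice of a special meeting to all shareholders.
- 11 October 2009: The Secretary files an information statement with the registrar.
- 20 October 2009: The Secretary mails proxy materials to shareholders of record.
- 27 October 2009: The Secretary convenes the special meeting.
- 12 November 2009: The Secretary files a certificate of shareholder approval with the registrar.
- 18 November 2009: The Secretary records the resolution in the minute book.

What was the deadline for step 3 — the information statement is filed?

Step 3 runs from 10 October 2009, when notice of the special meeting is given. 88 days after 10 October 2009 is 6 January 2010.

6 January 2010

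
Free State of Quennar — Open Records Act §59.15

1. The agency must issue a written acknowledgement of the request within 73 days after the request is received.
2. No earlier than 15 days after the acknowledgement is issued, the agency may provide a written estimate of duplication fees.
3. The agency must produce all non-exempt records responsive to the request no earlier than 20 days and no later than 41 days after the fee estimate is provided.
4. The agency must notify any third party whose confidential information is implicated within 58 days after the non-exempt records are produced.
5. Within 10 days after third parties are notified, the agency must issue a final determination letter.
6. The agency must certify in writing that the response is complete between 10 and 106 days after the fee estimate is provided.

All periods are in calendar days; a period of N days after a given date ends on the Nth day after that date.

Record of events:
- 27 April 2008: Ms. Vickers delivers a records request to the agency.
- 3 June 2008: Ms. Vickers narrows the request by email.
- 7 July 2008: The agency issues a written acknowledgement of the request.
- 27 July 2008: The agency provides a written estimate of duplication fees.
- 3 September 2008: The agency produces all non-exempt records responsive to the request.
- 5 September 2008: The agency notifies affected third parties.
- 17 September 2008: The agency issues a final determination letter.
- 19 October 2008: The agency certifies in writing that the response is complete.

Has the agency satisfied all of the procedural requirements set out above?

(1) due by 27 April 2008 + 73 days = 9 July 2008; 7 July 2008 is within that limit.
(2) permitted from 7 July 2008 + 15 days = 22 July 2008 onward; done 27 July 2008, after the minimum wait.
(3) the permitted window runs from 27 July 2008 + 20 = 16 August 2008 to 27 July 2008 + 41 = 6 September 2008; done 3 September 2008, which is between those dates.
(4) due by 3 September 2008 + 58 days = 31 October 2008; 5 September 2008 is within that limit.
(5) due by 5 September 2008 + 10 days = 15 September 2008; not done until 17 September 2008, 2 days after the deadline.

No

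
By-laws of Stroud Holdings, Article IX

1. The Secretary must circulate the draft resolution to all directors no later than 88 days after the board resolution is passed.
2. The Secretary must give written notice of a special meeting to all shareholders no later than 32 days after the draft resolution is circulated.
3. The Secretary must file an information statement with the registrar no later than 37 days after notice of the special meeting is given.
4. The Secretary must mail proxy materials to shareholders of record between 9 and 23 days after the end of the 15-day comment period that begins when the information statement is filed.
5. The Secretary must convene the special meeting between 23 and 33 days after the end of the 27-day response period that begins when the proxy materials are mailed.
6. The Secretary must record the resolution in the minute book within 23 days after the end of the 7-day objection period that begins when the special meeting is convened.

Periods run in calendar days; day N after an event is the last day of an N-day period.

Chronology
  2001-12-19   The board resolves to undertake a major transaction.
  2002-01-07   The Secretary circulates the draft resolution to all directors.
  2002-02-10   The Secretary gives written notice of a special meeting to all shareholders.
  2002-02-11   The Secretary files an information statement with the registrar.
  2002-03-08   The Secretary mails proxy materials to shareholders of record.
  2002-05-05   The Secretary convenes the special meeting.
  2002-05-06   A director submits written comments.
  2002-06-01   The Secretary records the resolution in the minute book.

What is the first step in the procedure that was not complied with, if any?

Step 1: 88 days after 2001-12-19 (when the board resolution is passed) is 2002-03-17; 2002-01-07 is within that limit.
Step 2: 32 days after 2002-01-07 (when the draft resolution is circulated) is 2002-02-08; done 2002-02-10 — 2 days late.
Later steps need not be reached.

Step 2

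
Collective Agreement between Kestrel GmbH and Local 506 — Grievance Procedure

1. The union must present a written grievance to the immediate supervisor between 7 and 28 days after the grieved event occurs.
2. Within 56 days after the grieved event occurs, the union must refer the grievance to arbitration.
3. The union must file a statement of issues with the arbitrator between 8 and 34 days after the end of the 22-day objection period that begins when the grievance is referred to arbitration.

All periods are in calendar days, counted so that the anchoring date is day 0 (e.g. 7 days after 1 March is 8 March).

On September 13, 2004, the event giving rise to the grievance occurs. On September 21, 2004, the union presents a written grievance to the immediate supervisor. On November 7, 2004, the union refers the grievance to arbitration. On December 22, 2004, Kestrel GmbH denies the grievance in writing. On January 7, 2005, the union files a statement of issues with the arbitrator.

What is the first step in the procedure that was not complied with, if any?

Step 3

Step 1 — 7 and 28 days from September 13, 2004 (when the grieved event occurs) are September 20, 2004 and October 11, 2004 respectively; September 21, 2004 falls inside that range.
Step 2 — counting 56 days from September 13, 2004 (when the grieved event occurs) gives a deadline of November 8, 2004; November 7, 2004 is within that limit.
Step 3 — 8 and 34 days from November 29, 2004 (end of the 22-day objection period, which began when the grievance is referred to arbitration on November 7, 2004) are December 7, 2004 and January 2, 2005 respectively; January 7, 2005 is 5 days past the end of the window.
The analysis stops there.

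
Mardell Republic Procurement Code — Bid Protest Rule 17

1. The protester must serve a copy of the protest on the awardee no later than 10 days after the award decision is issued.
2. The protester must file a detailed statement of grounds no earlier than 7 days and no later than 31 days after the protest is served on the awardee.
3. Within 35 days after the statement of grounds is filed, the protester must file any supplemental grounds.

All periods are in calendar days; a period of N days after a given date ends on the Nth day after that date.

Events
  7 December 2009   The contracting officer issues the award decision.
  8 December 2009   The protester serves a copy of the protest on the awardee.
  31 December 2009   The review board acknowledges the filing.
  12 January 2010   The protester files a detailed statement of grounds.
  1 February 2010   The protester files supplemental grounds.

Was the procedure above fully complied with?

Step 1: 10 days after 7 December 2009 (when the award decision is issued) is 17 December 2009; completed 8 December 2009, before the deadline.
Step 2: the window is 7–31 days after 8 December 2009 (when the protest is served on the awardee), so 15 December 2009 through 8 January 2010; 12 January 2010 is 4 days past the end of the window.
Later steps need not be reached.

No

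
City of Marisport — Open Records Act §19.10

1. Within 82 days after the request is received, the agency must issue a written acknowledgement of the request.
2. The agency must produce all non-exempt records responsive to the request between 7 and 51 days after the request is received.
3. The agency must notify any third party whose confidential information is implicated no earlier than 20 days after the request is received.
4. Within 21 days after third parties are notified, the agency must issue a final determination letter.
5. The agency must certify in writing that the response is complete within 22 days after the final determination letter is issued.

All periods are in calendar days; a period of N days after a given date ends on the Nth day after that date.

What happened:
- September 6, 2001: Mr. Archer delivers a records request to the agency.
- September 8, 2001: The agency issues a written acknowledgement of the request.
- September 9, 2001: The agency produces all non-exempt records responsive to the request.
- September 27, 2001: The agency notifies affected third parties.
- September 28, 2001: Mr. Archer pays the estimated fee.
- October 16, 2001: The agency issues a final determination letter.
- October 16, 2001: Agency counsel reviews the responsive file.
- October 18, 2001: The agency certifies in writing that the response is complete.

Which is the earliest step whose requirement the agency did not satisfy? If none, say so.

(1) due by September 6, 2001 + 82 days = November 27, 2001; completed September 8, 2001, before the deadline.
(2) the permitted window runs from September 6, 2001 + 7 = September 13, 2001 to September 6, 2001 + 51 = October 27, 2001; done September 9, 2001 — 4 days before the window opened.

Step 2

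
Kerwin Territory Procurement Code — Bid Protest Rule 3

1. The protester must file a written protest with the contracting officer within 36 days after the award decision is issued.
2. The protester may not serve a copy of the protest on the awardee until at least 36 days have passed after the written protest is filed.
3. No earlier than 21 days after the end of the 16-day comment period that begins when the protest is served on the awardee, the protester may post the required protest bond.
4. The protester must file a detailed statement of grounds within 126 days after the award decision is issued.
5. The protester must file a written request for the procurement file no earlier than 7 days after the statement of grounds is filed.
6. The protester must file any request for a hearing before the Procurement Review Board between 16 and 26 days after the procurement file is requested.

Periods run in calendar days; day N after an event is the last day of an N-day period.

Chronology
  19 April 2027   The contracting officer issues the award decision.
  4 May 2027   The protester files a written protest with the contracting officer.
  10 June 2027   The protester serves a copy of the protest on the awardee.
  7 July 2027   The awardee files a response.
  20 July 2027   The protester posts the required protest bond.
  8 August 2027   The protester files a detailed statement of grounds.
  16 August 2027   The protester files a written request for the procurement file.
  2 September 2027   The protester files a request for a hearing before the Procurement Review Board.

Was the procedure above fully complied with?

Yes

Step 1 — counting 36 days from 19 April 2027 (when the award decision is issued) gives a deadline of 25 May 2027; done 4 May 2027 — timely.
Step 2 — must wait 36 days from 4 May 2027 (when the written protest is filed), so not before 9 June 2027; 10 June 2027 is on or after that date.
Step 3 — must wait 21 days from 26 June 2027 (end of the 16-day comment period, which began when the protest is served on the awardee on 10 June 2027), so not before 17 July 2027; done 20 July 2027 — permitted.
Step 4 — counting 126 days from 19 April 2027 (when the award decision is issued) gives a deadline of 23 August 2027; 8 August 2027 is within that limit.
Step 5 — must wait 7 days from 8 August 2027 (when the statement of grounds is filed), so not before 15 August 2027; 16 August 2027 is on or after that date.
Step 6 — 16 and 26 days from 16 August 2027 (when the procurement file is requested) are 1 September 2027 and 11 September 2027 respectively; done 2 September 2027, which is between those dates.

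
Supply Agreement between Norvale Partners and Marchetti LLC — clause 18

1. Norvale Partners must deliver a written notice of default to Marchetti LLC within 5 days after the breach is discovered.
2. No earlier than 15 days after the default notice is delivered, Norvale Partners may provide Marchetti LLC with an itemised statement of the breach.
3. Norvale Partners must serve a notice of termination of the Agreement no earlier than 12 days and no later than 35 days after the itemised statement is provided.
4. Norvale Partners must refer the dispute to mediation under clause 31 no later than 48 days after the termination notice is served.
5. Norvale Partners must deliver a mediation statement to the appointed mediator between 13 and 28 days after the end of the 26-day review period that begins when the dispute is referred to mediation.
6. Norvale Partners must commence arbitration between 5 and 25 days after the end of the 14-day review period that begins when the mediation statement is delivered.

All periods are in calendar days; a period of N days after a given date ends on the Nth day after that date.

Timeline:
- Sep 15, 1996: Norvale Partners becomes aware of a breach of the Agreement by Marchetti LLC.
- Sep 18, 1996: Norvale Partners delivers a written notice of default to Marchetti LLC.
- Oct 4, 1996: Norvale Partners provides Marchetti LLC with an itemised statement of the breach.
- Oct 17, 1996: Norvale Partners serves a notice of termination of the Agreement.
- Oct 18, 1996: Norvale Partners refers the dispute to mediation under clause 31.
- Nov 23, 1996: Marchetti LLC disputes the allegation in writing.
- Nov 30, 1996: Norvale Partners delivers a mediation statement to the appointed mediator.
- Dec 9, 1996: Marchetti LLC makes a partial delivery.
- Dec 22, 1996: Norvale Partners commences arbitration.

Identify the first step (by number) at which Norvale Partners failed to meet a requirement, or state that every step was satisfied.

None — every step was satisfied

Step 1 — counting 5 days from Sep 15, 1996 (when the breach is discovered) gives a deadline of Sep 20, 1996; done Sep 18, 1996 — timely.
Step 2 — must wait 15 days from Sep 18, 1996 (when the default notice is delivered), so not before Oct 3, 1996; Oct 4, 1996 is on or after that date.
Step 3 — 12 and 35 days from Oct 4, 1996 (when the itemised statement is provided) are Oct 16, 1996 and Nov 8, 1996 respectively; Oct 17, 1996 falls inside that range.
Step 4 — counting 48 days from Oct 17, 1996 (when the termination notice is served) gives a deadline of Dec 4, 1996; completed Oct 18, 1996, before the deadline.
Step 5 — 13 and 28 days from Nov 13, 1996 (end of the 26-day review period, which began when the dispute is referred to mediation on Oct 18, 1996) are Nov 26, 1996 and Dec 11, 1996 respectively; Nov 30, 1996 falls inside that range.
Step 6 — 5 and 25 days from Dec 14, 1996 (end of the 14-day review period, which began when the mediation statement is delivered on Nov 30, 1996) are Dec 19, 1996 and Jan 8, 1997 respectively; done Dec 22, 1996, which is between those dates.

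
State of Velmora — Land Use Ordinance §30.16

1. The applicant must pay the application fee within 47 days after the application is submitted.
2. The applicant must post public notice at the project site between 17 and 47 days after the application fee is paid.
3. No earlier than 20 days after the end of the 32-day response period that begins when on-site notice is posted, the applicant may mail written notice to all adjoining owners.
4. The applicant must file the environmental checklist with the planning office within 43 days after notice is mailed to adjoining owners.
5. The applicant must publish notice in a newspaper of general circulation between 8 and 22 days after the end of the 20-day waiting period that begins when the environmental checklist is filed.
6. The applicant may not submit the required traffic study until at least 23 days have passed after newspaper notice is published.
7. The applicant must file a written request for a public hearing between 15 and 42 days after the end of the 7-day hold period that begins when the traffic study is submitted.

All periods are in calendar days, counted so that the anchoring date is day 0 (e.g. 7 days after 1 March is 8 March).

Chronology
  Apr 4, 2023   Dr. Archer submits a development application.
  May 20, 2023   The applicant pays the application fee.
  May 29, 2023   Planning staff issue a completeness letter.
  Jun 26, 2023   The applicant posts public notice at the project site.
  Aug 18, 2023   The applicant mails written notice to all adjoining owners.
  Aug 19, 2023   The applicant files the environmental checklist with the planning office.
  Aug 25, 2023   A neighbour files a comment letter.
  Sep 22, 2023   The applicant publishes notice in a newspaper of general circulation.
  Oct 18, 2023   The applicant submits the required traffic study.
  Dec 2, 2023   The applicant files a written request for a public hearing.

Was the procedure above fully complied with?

(1) due by Apr 4, 2023 + 47 days = May 21, 2023; done May 20, 2023 — timely.
(2) the permitted window runs from May 20, 2023 + 17 = Jun 6, 2023 to May 20, 2023 + 47 = Jul 6, 2023; done Jun 26, 2023, which is between those dates.
(3) permitted from Jul 28, 2023 + 20 days = Aug 17, 2023 onward; done Aug 18, 2023, after the minimum wait.
(4) due by Aug 18, 2023 + 43 days = Sep 30, 2023; completed Aug 19, 2023, before the deadline.
(5) the permitted window runs from Sep 8, 2023 + 8 = Sep 16, 2023 to Sep 8, 2023 + 22 = Sep 30, 2023; Sep 22, 2023 falls inside that range.
(6) permitted from Sep 22, 2023 + 23 days = Oct 15, 2023 onward; done Oct 18, 2023 — permitted.
(7) the permitted window runs from Oct 25, 2023 + 15 = Nov 9, 2023 to Oct 25, 2023 + 42 = Dec 6, 2023; Dec 2, 2023 falls inside that range.

Yes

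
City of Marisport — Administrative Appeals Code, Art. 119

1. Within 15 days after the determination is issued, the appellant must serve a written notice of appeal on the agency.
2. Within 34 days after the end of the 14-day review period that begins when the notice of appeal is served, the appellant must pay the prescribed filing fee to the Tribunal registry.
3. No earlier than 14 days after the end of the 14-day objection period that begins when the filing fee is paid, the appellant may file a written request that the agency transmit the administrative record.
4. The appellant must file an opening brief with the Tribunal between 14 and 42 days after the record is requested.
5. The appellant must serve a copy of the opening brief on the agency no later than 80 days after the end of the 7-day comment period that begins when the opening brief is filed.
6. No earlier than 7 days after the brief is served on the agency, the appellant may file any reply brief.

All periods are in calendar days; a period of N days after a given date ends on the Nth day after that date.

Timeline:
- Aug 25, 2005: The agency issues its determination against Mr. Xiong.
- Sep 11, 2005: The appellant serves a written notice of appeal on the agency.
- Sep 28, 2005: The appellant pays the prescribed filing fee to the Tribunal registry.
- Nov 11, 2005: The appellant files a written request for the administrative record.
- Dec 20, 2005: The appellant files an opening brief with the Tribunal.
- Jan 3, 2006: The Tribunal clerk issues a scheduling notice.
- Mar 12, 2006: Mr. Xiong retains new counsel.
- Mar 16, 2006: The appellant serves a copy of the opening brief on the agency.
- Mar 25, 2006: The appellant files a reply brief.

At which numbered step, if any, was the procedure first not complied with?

Step 1: 15 days after Aug 25, 2005 (when the determination is issued) is Sep 9, 2005; Sep 11, 2005 misses that deadline by 2 days.
The analysis stops there.

Step 1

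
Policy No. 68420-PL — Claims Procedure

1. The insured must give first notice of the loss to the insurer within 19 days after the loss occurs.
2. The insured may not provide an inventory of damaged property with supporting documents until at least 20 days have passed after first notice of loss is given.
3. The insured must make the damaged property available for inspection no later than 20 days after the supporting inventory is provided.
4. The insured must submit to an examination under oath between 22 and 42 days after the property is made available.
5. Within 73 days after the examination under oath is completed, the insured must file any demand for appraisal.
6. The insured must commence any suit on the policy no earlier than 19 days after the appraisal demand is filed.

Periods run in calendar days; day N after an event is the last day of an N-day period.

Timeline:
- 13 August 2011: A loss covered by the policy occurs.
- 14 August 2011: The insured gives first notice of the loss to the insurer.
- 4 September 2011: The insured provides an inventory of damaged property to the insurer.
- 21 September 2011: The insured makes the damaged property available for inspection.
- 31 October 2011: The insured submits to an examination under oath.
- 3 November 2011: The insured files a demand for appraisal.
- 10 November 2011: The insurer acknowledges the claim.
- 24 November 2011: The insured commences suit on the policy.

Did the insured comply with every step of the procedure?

Yes

(1) due by 13 August 2011 + 19 days = 1 September 2011; completed 14 August 2011, before the deadline.
(2) permitted from 14 August 2011 + 20 days = 3 September 2011 onward; 4 September 2011 is on or after that date.
(3) due by 4 September 2011 + 20 days = 24 September 2011; done 21 September 2011 — timely.
(4) the permitted window runs from 21 September 2011 + 22 = 13 October 2011 to 21 September 2011 + 42 = 2 November 2011; done 31 October 2011, which is between those dates.
(5) due by 31 October 2011 + 73 days = 12 January 2012; completed 3 November 2011, before the deadline.
(6) permitted from 3 November 2011 + 19 days = 22 November 2011 onward; done 24 November 2011 — permitted.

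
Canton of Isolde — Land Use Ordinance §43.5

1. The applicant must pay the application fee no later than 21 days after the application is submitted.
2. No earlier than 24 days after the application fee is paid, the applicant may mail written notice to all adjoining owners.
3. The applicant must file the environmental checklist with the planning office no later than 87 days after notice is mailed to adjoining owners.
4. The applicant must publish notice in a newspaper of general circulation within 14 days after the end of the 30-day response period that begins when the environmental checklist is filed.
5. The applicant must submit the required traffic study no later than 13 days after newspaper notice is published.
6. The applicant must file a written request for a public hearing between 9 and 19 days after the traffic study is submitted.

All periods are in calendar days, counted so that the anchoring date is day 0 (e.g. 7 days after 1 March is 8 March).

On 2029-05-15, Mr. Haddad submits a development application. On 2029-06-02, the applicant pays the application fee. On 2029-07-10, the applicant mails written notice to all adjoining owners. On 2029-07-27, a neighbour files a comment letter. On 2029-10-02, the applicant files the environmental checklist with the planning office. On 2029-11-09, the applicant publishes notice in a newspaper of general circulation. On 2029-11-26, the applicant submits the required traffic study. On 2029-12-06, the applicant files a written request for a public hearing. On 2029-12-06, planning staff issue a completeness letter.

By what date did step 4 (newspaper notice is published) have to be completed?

2029-11-15

The environmental checklist is filed on 2029-10-02; the 30-day response period therefore ends 2029-11-01, and step 4 runs from that date. 14 days after 2029-11-01 is 2029-11-15.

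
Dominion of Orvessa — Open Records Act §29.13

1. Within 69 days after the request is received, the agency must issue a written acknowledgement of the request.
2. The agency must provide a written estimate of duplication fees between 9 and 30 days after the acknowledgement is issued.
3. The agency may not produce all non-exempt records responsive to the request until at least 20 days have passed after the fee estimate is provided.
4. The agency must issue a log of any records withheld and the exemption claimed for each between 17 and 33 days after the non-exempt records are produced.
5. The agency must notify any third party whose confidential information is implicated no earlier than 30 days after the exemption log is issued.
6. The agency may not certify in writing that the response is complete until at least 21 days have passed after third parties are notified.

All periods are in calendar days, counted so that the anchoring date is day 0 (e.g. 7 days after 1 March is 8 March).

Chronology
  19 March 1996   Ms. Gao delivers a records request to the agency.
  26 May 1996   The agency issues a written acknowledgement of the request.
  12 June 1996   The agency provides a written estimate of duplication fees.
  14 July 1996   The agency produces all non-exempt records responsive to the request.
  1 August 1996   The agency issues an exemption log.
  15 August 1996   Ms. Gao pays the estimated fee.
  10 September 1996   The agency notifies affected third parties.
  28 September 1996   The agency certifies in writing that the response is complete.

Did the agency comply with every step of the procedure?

No

Step 1 — counting 69 days from 19 March 1996 (when the request is received) gives a deadline of 27 May 1996; 26 May 1996 is within that limit.
Step 2 — 9 and 30 days from 26 May 1996 (when the acknowledgement is issued) are 4 June 1996 and 25 June 1996 respectively; done 12 June 1996, which is between those dates.
Step 3 — must wait 20 days from 12 June 1996 (when the fee estimate is provided), so not before 2 July 1996; done 14 July 1996, after the minimum wait.
Step 4 — 17 and 33 days from 14 July 1996 (when the non-exempt records are produced) are 31 July 1996 and 16 August 1996 respectively; done 1 August 1996 — within the window.
Step 5 — must wait 30 days from 1 August 1996 (when the exemption log is issued), so not before 31 August 1996; 10 September 1996 is on or after that date.
Step 6 — must wait 21 days from 10 September 1996 (when third parties are notified), so not before 1 October 1996; acted on 28 September 1996, 3 days prematurely.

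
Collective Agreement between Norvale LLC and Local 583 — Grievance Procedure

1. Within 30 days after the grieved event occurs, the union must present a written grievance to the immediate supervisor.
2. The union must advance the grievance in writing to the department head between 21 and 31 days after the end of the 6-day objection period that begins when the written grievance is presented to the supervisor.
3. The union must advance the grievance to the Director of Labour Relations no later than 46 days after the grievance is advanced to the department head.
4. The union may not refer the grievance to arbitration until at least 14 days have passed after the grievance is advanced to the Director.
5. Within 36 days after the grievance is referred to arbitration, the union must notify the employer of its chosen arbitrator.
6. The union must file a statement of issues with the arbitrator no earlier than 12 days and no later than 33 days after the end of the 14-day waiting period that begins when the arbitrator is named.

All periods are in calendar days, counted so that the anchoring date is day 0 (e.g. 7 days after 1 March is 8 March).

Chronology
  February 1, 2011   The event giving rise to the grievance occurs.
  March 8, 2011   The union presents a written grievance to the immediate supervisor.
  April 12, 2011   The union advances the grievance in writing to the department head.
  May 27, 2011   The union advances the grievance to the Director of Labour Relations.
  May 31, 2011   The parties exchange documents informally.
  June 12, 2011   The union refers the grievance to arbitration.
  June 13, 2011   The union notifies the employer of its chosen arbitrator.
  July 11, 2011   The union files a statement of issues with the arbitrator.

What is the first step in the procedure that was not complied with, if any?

(1) due by February 1, 2011 + 30 days = March 3, 2011; March 8, 2011 misses that deadline by 5 days.

Step 1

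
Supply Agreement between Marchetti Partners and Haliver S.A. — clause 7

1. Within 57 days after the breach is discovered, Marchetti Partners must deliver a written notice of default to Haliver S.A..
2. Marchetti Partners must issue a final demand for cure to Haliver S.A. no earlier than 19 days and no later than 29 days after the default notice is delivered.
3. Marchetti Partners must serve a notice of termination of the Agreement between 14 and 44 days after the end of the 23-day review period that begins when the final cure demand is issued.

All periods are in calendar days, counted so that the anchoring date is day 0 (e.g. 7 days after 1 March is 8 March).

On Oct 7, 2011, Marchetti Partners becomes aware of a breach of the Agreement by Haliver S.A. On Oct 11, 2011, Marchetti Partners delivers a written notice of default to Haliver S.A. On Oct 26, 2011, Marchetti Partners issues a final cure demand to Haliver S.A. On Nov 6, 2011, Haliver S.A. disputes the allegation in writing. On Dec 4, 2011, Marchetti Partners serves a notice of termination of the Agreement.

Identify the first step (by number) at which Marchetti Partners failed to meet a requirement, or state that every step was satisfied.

Step 2

Step 1 — counting 57 days from Oct 7, 2011 (when the breach is discovered) gives a deadline of Dec 3, 2011; Oct 11, 2011 is within that limit.
Step 2 — 19 and 29 days from Oct 11, 2011 (when the default notice is delivered) are Oct 30, 2011 and Nov 9, 2011 respectively; done Oct 26, 2011 — 4 days before the window opened.
The analysis stops there.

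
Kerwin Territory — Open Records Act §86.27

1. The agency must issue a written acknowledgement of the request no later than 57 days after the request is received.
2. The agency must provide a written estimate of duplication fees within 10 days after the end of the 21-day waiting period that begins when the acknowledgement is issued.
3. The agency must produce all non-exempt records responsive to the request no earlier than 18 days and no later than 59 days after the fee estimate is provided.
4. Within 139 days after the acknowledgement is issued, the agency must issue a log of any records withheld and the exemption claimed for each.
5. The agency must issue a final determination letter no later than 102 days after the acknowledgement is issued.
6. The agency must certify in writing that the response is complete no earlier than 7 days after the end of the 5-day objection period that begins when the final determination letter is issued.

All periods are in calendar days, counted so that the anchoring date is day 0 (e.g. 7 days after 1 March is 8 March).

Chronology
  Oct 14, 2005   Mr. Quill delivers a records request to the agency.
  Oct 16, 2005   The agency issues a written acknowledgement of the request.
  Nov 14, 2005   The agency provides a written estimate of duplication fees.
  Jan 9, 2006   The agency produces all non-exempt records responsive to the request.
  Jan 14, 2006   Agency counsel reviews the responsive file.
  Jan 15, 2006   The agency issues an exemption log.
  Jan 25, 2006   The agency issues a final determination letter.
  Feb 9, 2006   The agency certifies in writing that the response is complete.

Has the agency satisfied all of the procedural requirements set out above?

(1) due by Oct 14, 2005 + 57 days = Dec 10, 2005; done Oct 16, 2005 — timely.
(2) due by Nov 6, 2005 + 10 days = Nov 16, 2005; completed Nov 14, 2005, before the deadline.
(3) the permitted window runs from Nov 14, 2005 + 18 = Dec 2, 2005 to Nov 14, 2005 + 59 = Jan 12, 2006; Jan 9, 2006 falls inside that range.
(4) due by Oct 16, 2005 + 139 days = Mar 4, 2006; done Jan 15, 2006 — timely.
(5) due by Oct 16, 2005 + 102 days = Jan 26, 2006; Jan 25, 2006 is within that limit.
(6) permitted from Jan 30, 2006 + 7 days = Feb 6, 2006 onward; Feb 9, 2006 is on or after that date.

Yes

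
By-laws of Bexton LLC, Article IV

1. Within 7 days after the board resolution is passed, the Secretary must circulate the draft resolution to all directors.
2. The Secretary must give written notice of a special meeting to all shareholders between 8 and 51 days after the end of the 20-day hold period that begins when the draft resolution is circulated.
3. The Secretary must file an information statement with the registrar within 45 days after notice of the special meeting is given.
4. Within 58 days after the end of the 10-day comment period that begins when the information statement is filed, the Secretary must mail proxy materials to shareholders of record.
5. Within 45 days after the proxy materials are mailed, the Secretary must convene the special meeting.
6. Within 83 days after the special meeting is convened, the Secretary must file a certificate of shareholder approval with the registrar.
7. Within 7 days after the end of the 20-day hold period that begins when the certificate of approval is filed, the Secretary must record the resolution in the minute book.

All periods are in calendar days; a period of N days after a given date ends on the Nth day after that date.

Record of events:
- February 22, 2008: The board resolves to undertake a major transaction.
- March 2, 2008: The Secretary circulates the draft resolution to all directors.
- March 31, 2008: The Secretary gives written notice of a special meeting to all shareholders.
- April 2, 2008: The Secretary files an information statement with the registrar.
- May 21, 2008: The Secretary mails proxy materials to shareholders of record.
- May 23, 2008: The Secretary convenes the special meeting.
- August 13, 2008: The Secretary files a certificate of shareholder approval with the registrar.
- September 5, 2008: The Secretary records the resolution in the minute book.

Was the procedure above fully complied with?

No

(1) due by February 22, 2008 + 7 days = February 29, 2008; not done until March 2, 2008, 2 days after the deadline.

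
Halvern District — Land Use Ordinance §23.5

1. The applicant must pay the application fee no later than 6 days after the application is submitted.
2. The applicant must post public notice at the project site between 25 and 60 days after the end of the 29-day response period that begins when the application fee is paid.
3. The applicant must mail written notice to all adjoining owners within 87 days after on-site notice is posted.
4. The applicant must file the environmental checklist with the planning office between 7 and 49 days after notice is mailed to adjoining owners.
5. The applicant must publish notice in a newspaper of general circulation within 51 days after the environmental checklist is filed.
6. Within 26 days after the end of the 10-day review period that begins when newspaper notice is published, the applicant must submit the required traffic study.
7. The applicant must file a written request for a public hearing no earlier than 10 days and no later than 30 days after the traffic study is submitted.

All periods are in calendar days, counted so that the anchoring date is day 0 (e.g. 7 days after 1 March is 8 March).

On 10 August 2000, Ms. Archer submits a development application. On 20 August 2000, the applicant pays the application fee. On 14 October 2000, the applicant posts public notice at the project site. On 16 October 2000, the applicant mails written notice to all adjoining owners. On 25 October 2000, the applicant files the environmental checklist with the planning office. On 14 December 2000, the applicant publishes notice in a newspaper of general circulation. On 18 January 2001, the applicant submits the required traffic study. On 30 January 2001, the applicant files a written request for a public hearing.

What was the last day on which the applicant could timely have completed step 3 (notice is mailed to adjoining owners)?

Step 3 runs from 14 October 2000, when on-site notice is posted. 87 days after 14 October 2000 is 9 January 2001.

9 January 2001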